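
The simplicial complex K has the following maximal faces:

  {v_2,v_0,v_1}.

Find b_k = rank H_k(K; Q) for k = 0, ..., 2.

Fix the vertex order v_0 < v_1 < v_2 and write every simplex with vertices in increasing order. Then dim K = 2 and the simplices of K are:

  0-simplices (3): [v_0], [v_1], [v_2]
  1-simplices (3): [v_0,v_1], [v_0,v_2], [v_1,v_2]
  2-simplices (1): [v_0,v_1,v_2]

so the chain groups are C_0 ≅ Z^3, C_1 ≅ Z^3, C_2 ≅ Z^1.

∂_1: C_1 → C_0 maps an edge to its endpoints' difference, ∂[p,q] = q − p.
As a 3×3 matrix over Z this has rank 2, with invariant factors (1,1).

The boundary map ∂_2: C_2 → C_1 acts by ∂[p,q,r] = [q,r] − [p,r] + [p,q]. For instance
  ∂[v_0,v_1,v_2] = [v_1,v_2] − [v_0,v_2] + [v_0,v_1].
This gives a 3×1 integer matrix of rank 1; reducing to Smith normal form yields diagonal entries (1).

From H_k ≅ ker(∂_k) / im(∂_{k+1}) we obtain:

  H_0: rank C_0 − rank ∂_1 = 3 − 2 = 1, and the invariant factors of ∂_1 are all 1, so H_0 = Z.
  H_1: rank ker ∂_1 − rank ∂_2 = (3 − 2) − 1 = 0, and the invariant factors of ∂_2 are all 1, so H_1 = 0.
  H_2: rank ker ∂_2 − rank ∂_3 = (1 − 1) − 0 = 0, and there is no ∂_3, so H_2 = 0.

As a check, the Euler characteristic is 3 − 3 + 1 = 1, which agrees with 1 − 0 + 0 = 1.

Hence the Betti numbers are b_0 = 1, b_1 = 0, b_2 = 0.

b_0 = 1, b_1 = 0, b_2 = 0.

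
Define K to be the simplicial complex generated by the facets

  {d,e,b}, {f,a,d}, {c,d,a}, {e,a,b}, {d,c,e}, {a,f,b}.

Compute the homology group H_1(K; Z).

H_1 = Z.

Fix the vertex order a < b < c < d < e < f and write every simplex with vertices in increasing order. Then dim K = 2 and the simplices of K are:

  0-simplices (6): a, b, c, d, e, f
  1-simplices (12): ab, ac, ad, ae, af, bd, be, bf, cd, ce, de, df
  2-simplices (6): abe, abf, acd, adf, bde, cde

Hence C_0 ≅ Z^6, C_1 ≅ Z^12, C_2 ≅ Z^6.

∂_1: C_1 → C_0 is given by ∂[p,q] = [q] − [p]. For instance
  ∂ce = e − c.
This gives a 6×12 integer matrix of rank 5; reducing to Smith normal form yields diagonal entries (1,1,1,1,1).

∂_2: C_2 → C_1 maps a triangle to the signed sum of its edges. For instance
  ∂abf = bf − af + ab,
  ∂acd = cd − ad + ac.
The resulting 12×6 matrix has rank 6, and its Smith normal form has invariant factors (1,1,1,1,1,1).

Reading off H_k = ker ∂_k / im ∂_{k+1}:

  H_1: rank ker ∂_1 − rank ∂_2 = (12 − 5) − 6 = 1, and the invariant factors of ∂_2 are all 1, so H_1 = Z.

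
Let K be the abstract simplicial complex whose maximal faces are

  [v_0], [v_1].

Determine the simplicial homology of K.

H_0 = Z^2.

Order the vertices as v_0 < v_1. Listing each simplex with vertices in this order, K has dimension 0 with simplices:

  0-simplices (2): [v_0], [v_1]

so the chain groups are C_0 ≅ Z^2.

From H_k ≅ ker(∂_k) / im(∂_{k+1}) we obtain:

  H_0: rank C_0 − rank ∂_1 = 2 − 0 = 2, and there is no ∂_1, so H_0 = Z^2.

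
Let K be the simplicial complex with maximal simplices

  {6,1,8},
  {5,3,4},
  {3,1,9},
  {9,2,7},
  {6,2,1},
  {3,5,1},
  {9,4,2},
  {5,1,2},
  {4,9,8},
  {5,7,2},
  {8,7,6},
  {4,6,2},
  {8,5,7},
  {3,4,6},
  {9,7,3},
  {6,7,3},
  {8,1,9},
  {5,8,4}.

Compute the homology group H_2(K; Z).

We work with the vertex ordering 1 < 2 < 3 < 4 < 5 < 6 < 7 < 8 < 9. The simplices of K, each written with vertices in increasing order, are:

  0-simplices (9): [1], [2], [3], [4], [5], [6], [7], [8], [9]
  1-simplices (27): (27 of them)
  2-simplices (18): [1,2,5], [1,2,6], [1,3,5], [1,3,9], [1,6,8], [1,8,9], [2,4,6], [2,4,9], [2,5,7], [2,7,9], [3,4,5], [3,4,6], [3,6,7], [3,7,9], [4,5,8], [4,8,9], [5,7,8], [6,7,8]

so the chain groups are C_0 ≅ Z^9, C_1 ≅ Z^27, C_2 ≅ Z^18.

The boundary map ∂_1: C_1 → C_0 maps an edge to its endpoints' difference, ∂[p,q] = q − p. For instance
  ∂[5,8] = [8] − [5].
The 9×27 boundary matrix has rank 8 and Smith normal form diag(1,1,1,1,1,1,1,1).

Boundary ∂_2: C_2 → C_1 maps a triangle to the signed sum of its edges. For instance
  ∂[4,5,8] = [5,8] − [4,8] + [4,5],
  ∂[3,6,7] = [6,7] − [3,7] + [3,6].
As a 27×18 matrix over Z this has rank 17, with invariant factors (1,1,1,1,1,1,1,1,1,1,1,1,1,1,1,1,1).

Reading off H_k = ker ∂_k / im ∂_{k+1}:

  H_2: rank ker ∂_2 − rank ∂_3 = (18 − 17) − 0 = 1, and there is no ∂_3, so H_2 ≅ Z.

H_2 ≅ Z.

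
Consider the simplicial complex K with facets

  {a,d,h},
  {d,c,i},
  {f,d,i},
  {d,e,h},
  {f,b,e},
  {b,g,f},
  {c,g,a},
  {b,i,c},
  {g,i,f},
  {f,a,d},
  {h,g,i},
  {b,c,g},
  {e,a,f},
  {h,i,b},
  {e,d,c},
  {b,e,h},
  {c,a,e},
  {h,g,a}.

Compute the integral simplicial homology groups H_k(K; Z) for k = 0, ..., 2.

H_0 ≅ Z,  H_1 ≅ Z ⊕ Z/2Z,  H_2 = 0.

Fix the vertex order a < b < c < d < e < f < g < h < i and write every simplex with vertices in increasing order. Then dim K = 2 and the simplices of K are:

  0-simplices (9): a, b, c, d, e, f, g, h, i
  1-simplices (27): ac, ad, ae, af, ag, ah, bc, be, bf, bg, bh, bi, cd, ce, cg, ci, de, df, dh, di, ef, eh, fg, fi, gh, gi, hi
  2-simplices (18): ace, acg, adf, adh, aef, agh, bcg, bci, bef, beh, bfg, bhi, cde, cdi, deh, dfi, fgi, ghi

giving chain groups C_0 ≅ Z^9, C_1 ≅ Z^27, C_2 ≅ Z^18.

Boundary ∂_1: C_1 → C_0 sends each edge [p,q] (with p < q) to q − p.
The 9×27 boundary matrix has rank 8 and Smith normal form diag(1,1,1,1,1,1,1,1).

∂_2: C_2 → C_1 sends each 2-simplex [p,q,r] to [q,r] − [p,r] + [p,q]. For instance
  ∂dfi = fi − di + df,
  ∂bef = ef − bf + be.
The resulting 27×18 matrix has rank 18, and its Smith normal form has invariant factors (1,1,1,1,1,1,1,1,1,1,1,1,1,1,1,1,1,2).

Reading off H_k = ker ∂_k / im ∂_{k+1}:

  H_0: rank C_0 − rank ∂_1 = 9 − 8 = 1, and the invariant factors of ∂_1 are all 1, so H_0 = Z.
  H_1: rank ker ∂_1 − rank ∂_2 = (27 − 8) − 18 = 1, and ∂_2 has invariant factor 2 > 1, so H_1 = Z ⊕ Z/2Z.
  H_2: rank ker ∂_2 − rank ∂_3 = (18 − 18) − 0 = 0, and there is no ∂_3, so H_2 = 0.

As a check, the Euler characteristic is 9 − 27 + 18 = 0, which agrees with 1 − 1 + 0 = 0.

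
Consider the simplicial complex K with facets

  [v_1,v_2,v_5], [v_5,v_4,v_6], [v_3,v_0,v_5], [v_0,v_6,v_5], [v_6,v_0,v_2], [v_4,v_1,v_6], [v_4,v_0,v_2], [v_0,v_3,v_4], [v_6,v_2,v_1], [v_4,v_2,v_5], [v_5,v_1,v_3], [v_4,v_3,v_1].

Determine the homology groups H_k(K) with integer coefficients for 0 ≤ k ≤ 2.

H_0 = Z,  H_1 = Z/2,  H_2 = 0.

K has 7 vertices, 18 edges, 12 triangles.
rank ∂_0 = 0, rank ∂_1 = 6 ⇒ b_0 = 7 − 0 − 6 = 1; all invariant factors of ∂_1 are 1 so no torsion. So H_0 = Z.
rank ∂_1 = 6, rank ∂_2 = 12 ⇒ b_1 = 18 − 6 − 12 = 0; ∂_2 has invariant factor(s) [2] giving torsion. So H_1 = Z/2.
rank ∂_2 = 12, rank ∂_3 = 0 ⇒ b_2 = 12 − 12 − 0 = 0. So H_2 = 0.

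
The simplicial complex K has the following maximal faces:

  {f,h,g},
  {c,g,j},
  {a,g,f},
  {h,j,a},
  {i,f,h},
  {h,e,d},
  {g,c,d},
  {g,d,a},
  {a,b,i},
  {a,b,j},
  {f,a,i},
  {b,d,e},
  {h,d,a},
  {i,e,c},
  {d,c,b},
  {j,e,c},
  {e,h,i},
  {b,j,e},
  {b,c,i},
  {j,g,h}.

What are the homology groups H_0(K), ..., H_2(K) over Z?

H_0 ≅ Z,  H_1 ≅ Z ⊕ Z/2,  H_2 = 0.

Fix the vertex order a < b < c < d < e < f < g < h < i < j and write every simplex with vertices in increasing order. Then dim K = 2 and the simplices of K are:

  0-simplices (10): a, b, c, d, e, f, g, h, i, j
  1-simplices (30): ab, ad, af, ag, ah, ai, aj, bc, bd, be, bi, bj, cd, ce, cg, ci, cj, de, dg, dh, eh, ei, ej, fg, fh, fi, gh, gj, hi, hj
  2-simplices (20): abi, abj, adg, adh, afg, afi, ahj, bcd, bci, bde, bej, cdg, cei, cej, cgj, deh, ehi, fgh, fhi, ghj

so the chain groups are C_0 ≅ Z^10, C_1 ≅ Z^30, C_2 ≅ Z^20.

∂_1: C_1 → C_0 maps an edge to its endpoints' difference, ∂[p,q] = q − p.
The resulting 10×30 matrix has rank 9, and its Smith normal form has invariant factors (1,1,1,1,1,1,1,1,1).

∂_2: C_2 → C_1 acts by ∂[p,q,r] = [q,r] − [p,r] + [p,q]. For instance
  ∂ghj = hj − gj + gh,
  ∂afg = fg − ag + af.
The resulting 30×20 matrix has rank 20, and its Smith normal form has invariant factors (1,1,1,1,1,1,1,1,1,1,1,1,1,1,1,1,1,1,1,2).

From H_k ≅ ker(∂_k) / im(∂_{k+1}) we obtain:

  H_0: rank C_0 − rank ∂_1 = 10 − 9 = 1, and the invariant factors of ∂_1 are all 1, so H_0 ≅ Z.
  H_1: rank ker ∂_1 − rank ∂_2 = (30 − 9) − 20 = 1, and ∂_2 has invariant factor 2 > 1, so H_1 ≅ Z ⊕ Z/2.
  H_2: rank ker ∂_2 − rank ∂_3 = (20 − 20) − 0 = 0, and there is no ∂_3, so H_2 ≅ 0.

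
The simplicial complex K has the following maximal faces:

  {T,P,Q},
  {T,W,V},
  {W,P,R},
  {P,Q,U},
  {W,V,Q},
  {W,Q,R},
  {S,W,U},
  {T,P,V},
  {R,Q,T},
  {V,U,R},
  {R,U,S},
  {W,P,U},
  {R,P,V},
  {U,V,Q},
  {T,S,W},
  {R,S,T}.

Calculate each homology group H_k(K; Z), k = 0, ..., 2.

H_0 = Z,  H_1 = Z^2,  H_2 = Z.

Fix the vertex order P < Q < R < S < T < U < V < W and write every simplex with vertices in increasing order. Then dim K = 2 and the simplices of K are:

  0-simplices (8): P, Q, R, S, T, U, V, W
  1-simplices (24): PQ, PR, PT, PU, PV, PW, QR, QT, QU, QV, QW, RS, RT, RU, RV, RW, ST, SU, SW, TV, TW, UV, UW, VW
  2-simplices (16): PQT, PQU, PRV, PRW, PTV, PUW, QRT, QRW, QUV, QVW, RST, RSU, RUV, STW, SUW, TVW

so the chain groups are C_0 ≅ Z^8, C_1 ≅ Z^24, C_2 ≅ Z^16.

The boundary map ∂_1: C_1 → C_0 maps an edge to its endpoints' difference, ∂[p,q] = q − p.
The resulting 8×24 matrix has rank 7, and its Smith normal form has invariant factors (1,1,1,1,1,1,1).

Boundary ∂_2: C_2 → C_1 sends each 2-simplex [p,q,r] to [q,r] − [p,r] + [p,q]. For instance
  ∂PTV = TV − PV + PT,
  ∂QVW = VW − QW + QV.
The resulting 24×16 matrix has rank 15, and its Smith normal form has invariant factors (1,1,1,1,1,1,1,1,1,1,1,1,1,1,1).

From H_k ≅ ker(∂_k) / im(∂_{k+1}) we obtain:

  H_0: rank C_0 − rank ∂_1 = 8 − 7 = 1, and the invariant factors of ∂_1 are all 1, so H_0 = Z.
  H_1: rank ker ∂_1 − rank ∂_2 = (24 − 7) − 15 = 2, and the invariant factors of ∂_2 are all 1, so H_1 = Z^2.
  H_2: rank ker ∂_2 − rank ∂_3 = (16 − 15) − 0 = 1, and there is no ∂_3, so H_2 = Z.

As a check, the Euler characteristic is 8 − 24 + 16 = 0, which agrees with 1 − 2 + 1 = 0.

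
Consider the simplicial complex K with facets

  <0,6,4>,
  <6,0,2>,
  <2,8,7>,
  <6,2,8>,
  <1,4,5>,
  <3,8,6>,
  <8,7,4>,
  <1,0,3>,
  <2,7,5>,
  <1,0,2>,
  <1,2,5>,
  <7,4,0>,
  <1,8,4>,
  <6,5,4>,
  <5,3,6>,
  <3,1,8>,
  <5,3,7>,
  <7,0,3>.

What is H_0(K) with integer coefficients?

Order the vertices as 0 < 1 < 2 < 3 < 4 < 5 < 6 < 7 < 8. Listing each simplex with vertices in this order, K has dimension 2 with simplices:

  0-simplices (9): [0], [1], [2], [3], [4], [5], [6], [7], [8]
  1-simplices (27): (27 of them)
  2-simplices (18): [0,1,2], [0,1,3], [0,2,6], [0,3,7], [0,4,6], [0,4,7], [1,2,5], [1,3,8], [1,4,5], [1,4,8], [2,5,7], [2,6,8], [2,7,8], [3,5,6], [3,5,7], [3,6,8], [4,5,6], [4,7,8]

so the chain groups are C_0 ≅ Z^9, C_1 ≅ Z^27, C_2 ≅ Z^18.

Boundary ∂_1: C_1 → C_0 sends each edge [p,q] (with p < q) to q − p. For instance
  ∂[2,5] = [5] − [2].
The resulting 9×27 matrix has rank 8, and its Smith normal form has invariant factors (1,1,1,1,1,1,1,1).

The boundary map ∂_2: C_2 → C_1 sends each 2-simplex [p,q,r] to [q,r] − [p,r] + [p,q]. For instance
  ∂[3,6,8] = [6,8] − [3,8] + [3,6],
  ∂[2,5,7] = [5,7] − [2,7] + [2,5].
The 27×18 boundary matrix has rank 17 and Smith normal form diag(1,1,1,1,1,1,1,1,1,1,1,1,1,1,1,1,1).

Reading off H_k = ker ∂_k / im ∂_{k+1}:

  H_0: rank C_0 − rank ∂_1 = 9 − 8 = 1, and the invariant factors of ∂_1 are all 1, so H_0 ≅ Z.

(K is a triangulation of the torus T^2.)

H_0 ≅ Z.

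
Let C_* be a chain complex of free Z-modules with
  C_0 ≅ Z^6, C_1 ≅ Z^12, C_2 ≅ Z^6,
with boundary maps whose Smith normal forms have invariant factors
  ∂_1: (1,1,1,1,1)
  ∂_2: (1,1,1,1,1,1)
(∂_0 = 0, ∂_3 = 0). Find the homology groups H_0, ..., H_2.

H_0 ≅ Z,  H_1 ≅ Z,  H_2 = 0.

H_0: b_0 = 6 − 0 − 5 = 1; torsion from ∂_1 factors > 1: none. So H_0 ≅ Z.
H_1: b_1 = 12 − 5 − 6 = 1; torsion from ∂_2 factors > 1: none. So H_1 ≅ Z.
H_2: b_2 = 6 − 6 − 0 = 0; torsion from ∂_3 factors > 1: none. So H_2 ≅ 0.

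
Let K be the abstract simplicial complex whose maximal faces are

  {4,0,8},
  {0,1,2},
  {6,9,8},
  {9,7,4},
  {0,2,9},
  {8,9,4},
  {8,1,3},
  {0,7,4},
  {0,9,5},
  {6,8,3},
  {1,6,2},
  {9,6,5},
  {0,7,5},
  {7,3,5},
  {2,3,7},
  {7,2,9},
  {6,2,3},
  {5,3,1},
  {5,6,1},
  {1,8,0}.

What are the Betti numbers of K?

Order the vertices as 0 < 1 < 2 < 3 < 4 < 5 < 6 < 7 < 8 < 9. Listing each simplex with vertices in this order, K has dimension 2 with simplices:

  0-simplices (10): [0], [1], [2], [3], [4], [5], [6], [7], [8], [9]
  1-simplices (30): (30 of them)
  2-simplices (20): (20 of them)

Hence C_0 ≅ Z^10, C_1 ≅ Z^30, C_2 ≅ Z^20.

The boundary map ∂_1: C_1 → C_0 is given by ∂[p,q] = [q] − [p]. For instance
  ∂[4,9] = [9] − [4].
The resulting 10×30 matrix has rank 9, and its Smith normal form has invariant factors (1,1,1,1,1,1,1,1,1).

The boundary map ∂_2: C_2 → C_1 sends each 2-simplex [p,q,r] to [q,r] − [p,r] + [p,q]. For instance
  ∂[0,4,7] = [4,7] − [0,7] + [0,4],
  ∂[3,5,7] = [5,7] − [3,7] + [3,5].
The resulting 30×20 matrix has rank 20, and its Smith normal form has invariant factors (1,1,1,1,1,1,1,1,1,1,1,1,1,1,1,1,1,1,1,2).

Computing H_k = (kernel of ∂_k) / (image of ∂_{k+1}):

  H_0: rank C_0 − rank ∂_1 = 10 − 9 = 1, and the invariant factors of ∂_1 are all 1, so H_0 ≅ Z.
  H_1: rank ker ∂_1 − rank ∂_2 = (30 − 9) − 20 = 1, and ∂_2 has invariant factor 2 > 1, so H_1 ≅ Z ⊕ Z/2.
  H_2: rank ker ∂_2 − rank ∂_3 = (20 − 20) − 0 = 0, and there is no ∂_3, so H_2 ≅ 0.

(K is a triangulation of the Klein bottle.)

Hence the Betti numbers are b_0 = 1, b_1 = 1, b_2 = 0.

b_0 = 1, b_1 = 1, b_2 = 0.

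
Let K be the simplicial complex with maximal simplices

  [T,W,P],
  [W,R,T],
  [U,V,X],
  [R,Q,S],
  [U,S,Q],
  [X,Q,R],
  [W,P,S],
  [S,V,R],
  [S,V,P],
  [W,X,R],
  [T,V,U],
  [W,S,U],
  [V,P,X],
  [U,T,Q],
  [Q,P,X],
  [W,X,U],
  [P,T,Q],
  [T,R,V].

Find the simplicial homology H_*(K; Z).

H_0 = Z,  H_1 = Z^2,  H_2 = Z.

Take the total order P < Q < R < S < T < U < V < W < X on the vertex set. Then K (dimension 2) consists of the simplices:

  0-simplices (9): P, Q, R, S, T, U, V, W, X
  1-simplices (27): PQ, PS, PT, PV, PW, PX, QR, QS, QT, QU, QX, RS, RT, RV, RW, RX, SU, SV, SW, TU, TV, TW, UV, UW, UX, VX, WX
  2-simplices (18): PQT, PQX, PSV, PSW, PTW, PVX, QRS, QRX, QSU, QTU, RSV, RTV, RTW, RWX, SUW, TUV, UVX, UWX

so the chain groups are C_0 ≅ Z^9, C_1 ≅ Z^27, C_2 ≅ Z^18.

The boundary map ∂_1: C_1 → C_0 sends each edge [p,q] (with p < q) to q − p. For instance
  ∂PT = T − P.
The 9×27 boundary matrix has rank 8 and Smith normal form diag(1,1,1,1,1,1,1,1).

The boundary map ∂_2: C_2 → C_1 acts by ∂[p,q,r] = [q,r] − [p,r] + [p,q]. For instance
  ∂QRS = RS − QS + QR,
  ∂QSU = SU − QU + QS.
This gives a 27×18 integer matrix of rank 17; reducing to Smith normal form yields diagonal entries (1,1,1,1,1,1,1,1,1,1,1,1,1,1,1,1,1).

Computing H_k = (kernel of ∂_k) / (image of ∂_{k+1}):

  H_0: rank C_0 − rank ∂_1 = 9 − 8 = 1, and the invariant factors of ∂_1 are all 1, so H_0 ≅ Z.
  H_1: rank ker ∂_1 − rank ∂_2 = (27 − 8) − 17 = 2, and the invariant factors of ∂_2 are all 1, so H_1 ≅ Z^2.
  H_2: rank ker ∂_2 − rank ∂_3 = (18 − 17) − 0 = 1, and there is no ∂_3, so H_2 ≅ Z.

As a check, the Euler characteristic is 9 − 27 + 18 = 0, which agrees with 1 − 2 + 1 = 0.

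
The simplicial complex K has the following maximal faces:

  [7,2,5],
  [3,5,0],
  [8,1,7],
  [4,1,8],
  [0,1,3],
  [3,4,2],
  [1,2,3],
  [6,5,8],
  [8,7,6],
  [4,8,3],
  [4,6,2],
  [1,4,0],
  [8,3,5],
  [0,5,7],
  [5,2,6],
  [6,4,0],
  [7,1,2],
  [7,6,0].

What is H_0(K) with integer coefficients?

We work with the vertex ordering 0 < 1 < 2 < 3 < 4 < 5 < 6 < 7 < 8. The simplices of K, each written with vertices in increasing order, are:

  0-simplices (9): [0], [1], [2], [3], [4], [5], [6], [7], [8]
  1-simplices (27): (27 of them)
  2-simplices (18): [0,1,3], [0,1,4], [0,3,5], [0,4,6], [0,5,7], [0,6,7], [1,2,3], [1,2,7], [1,4,8], [1,7,8], [2,3,4], [2,4,6], [2,5,6], [2,5,7], [3,4,8], [3,5,8], [5,6,8], [6,7,8]

Hence C_0 ≅ Z^9, C_1 ≅ Z^27, C_2 ≅ Z^18.

∂_1: C_1 → C_0 sends each edge [p,q] (with p < q) to q − p.
The resulting 9×27 matrix has rank 8, and its Smith normal form has invariant factors (1,1,1,1,1,1,1,1).

Boundary ∂_2: C_2 → C_1 acts by ∂[p,q,r] = [q,r] − [p,r] + [p,q]. For instance
  ∂[0,1,3] = [1,3] − [0,3] + [0,1],
  ∂[5,6,8] = [6,8] − [5,8] + [5,6].
The resulting 27×18 matrix has rank 18, and its Smith normal form has invariant factors (1,1,1,1,1,1,1,1,1,1,1,1,1,1,1,1,1,2).

Reading off H_k = ker ∂_k / im ∂_{k+1}:

  H_0: rank C_0 − rank ∂_1 = 9 − 8 = 1, and the invariant factors of ∂_1 are all 1, so H_0 = Z.

H_0 ≅ Z.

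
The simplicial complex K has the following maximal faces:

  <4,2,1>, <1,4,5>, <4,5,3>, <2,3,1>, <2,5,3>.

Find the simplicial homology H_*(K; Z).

Fix the vertex order 1 < 2 < 3 < 4 < 5 and write every simplex with vertices in increasing order. Then dim K = 2 and the simplices of K are:

  0-simplices (5): [1], [2], [3], [4], [5]
  1-simplices (10): [1,2], [1,3], [1,4], [1,5], [2,3], [2,4], [2,5], [3,4], [3,5], [4,5]
  2-simplices (5): [1,2,3], [1,2,4], [1,4,5], [2,3,5], [3,4,5]

Hence C_0 ≅ Z^5, C_1 ≅ Z^10, C_2 ≅ Z^5.

Boundary ∂_1: C_1 → C_0 sends each edge [p,q] (with p < q) to q − p. For instance
  ∂[3,5] = [5] − [3].
This gives a 5×10 integer matrix of rank 4; reducing to Smith normal form yields diagonal entries (1,1,1,1).

∂_2: C_2 → C_1 acts by ∂[p,q,r] = [q,r] − [p,r] + [p,q]. For instance
  ∂[1,2,3] = [2,3] − [1,3] + [1,2],
  ∂[3,4,5] = [4,5] − [3,5] + [3,4].
This gives a 10×5 integer matrix of rank 5; reducing to Smith normal form yields diagonal entries (1,1,1,1,1).

Reading off H_k = ker ∂_k / im ∂_{k+1}:

  H_0: rank C_0 − rank ∂_1 = 5 − 4 = 1, and the invariant factors of ∂_1 are all 1, so H_0 ≅ Z.
  H_1: rank ker ∂_1 − rank ∂_2 = (10 − 4) − 5 = 1, and the invariant factors of ∂_2 are all 1, so H_1 ≅ Z.
  H_2: rank ker ∂_2 − rank ∂_3 = (5 − 5) − 0 = 0, and there is no ∂_3, so H_2 ≅ 0.

As a check, the Euler characteristic is 5 − 10 + 5 = 0, which agrees with 1 − 1 + 0 = 0.

H_0 ≅ Z,  H_1 ≅ Z,  H_2 = 0.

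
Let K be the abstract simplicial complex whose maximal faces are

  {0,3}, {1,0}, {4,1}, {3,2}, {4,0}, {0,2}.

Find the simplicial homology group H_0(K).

H_0 ≅ Z.

Take the total order 0 < 1 < 2 < 3 < 4 on the vertex set. Then K (dimension 1) consists of the simplices:

  0-simplices (5): [0], [1], [2], [3], [4]
  1-simplices (6): [0,1], [0,2], [0,3], [0,4], [1,4], [2,3]

giving chain groups C_0 ≅ Z^5, C_1 ≅ Z^6.

The boundary map ∂_1: C_1 → C_0 maps an edge to its endpoints' difference, ∂[p,q] = q − p.
The resulting 5×6 matrix has rank 4, and its Smith normal form has invariant factors (1,1,1,1).

Reading off H_k = ker ∂_k / im ∂_{k+1}:

  H_0: rank C_0 − rank ∂_1 = 5 − 4 = 1, and the invariant factors of ∂_1 are all 1, so H_0 = Z.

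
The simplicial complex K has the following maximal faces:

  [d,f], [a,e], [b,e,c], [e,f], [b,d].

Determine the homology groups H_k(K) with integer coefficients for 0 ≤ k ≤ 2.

H_0 = Z,  H_1 = Z,  H_2 = 0.

K has 6 vertices, 7 edges, 1 triangle.
rank ∂_0 = 0, rank ∂_1 = 5 ⇒ b_0 = 6 − 0 − 5 = 1; all invariant factors of ∂_1 are 1 so no torsion. So H_0 ≅ Z.
rank ∂_1 = 5, rank ∂_2 = 1 ⇒ b_1 = 7 − 5 − 1 = 1; all invariant factors of ∂_2 are 1 so no torsion. So H_1 ≅ Z.
rank ∂_2 = 1, rank ∂_3 = 0 ⇒ b_2 = 1 − 1 − 0 = 0. So H_2 ≅ 0.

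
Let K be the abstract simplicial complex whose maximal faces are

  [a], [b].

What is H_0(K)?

Take the total order a < b on the vertex set. Then K (dimension 0) consists of the simplices:

  0-simplices (2): a, b

Hence C_0 ≅ Z^2.

From H_k ≅ ker(∂_k) / im(∂_{k+1}) we obtain:

  H_0: rank C_0 − rank ∂_1 = 2 − 0 = 2, and there is no ∂_1, so H_0 ≅ Z^2.

H_0 = Z^2.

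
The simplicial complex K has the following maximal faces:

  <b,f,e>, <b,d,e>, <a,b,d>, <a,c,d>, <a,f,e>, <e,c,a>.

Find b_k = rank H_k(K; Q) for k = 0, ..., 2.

Take the total order a < b < c < d < e < f on the vertex set. Then K (dimension 2) consists of the simplices:

  0-simplices (6): a, b, c, d, e, f
  1-simplices (12): ab, ac, ad, ae, af, bd, be, bf, cd, ce, de, ef
  2-simplices (6): abd, acd, ace, aef, bde, bef

giving chain groups C_0 ≅ Z^6, C_1 ≅ Z^12, C_2 ≅ Z^6.

Boundary ∂_1: C_1 → C_0 sends each edge [p,q] (with p < q) to q − p.
The 6×12 boundary matrix has rank 5 and Smith normal form diag(1,1,1,1,1).

Boundary ∂_2: C_2 → C_1 sends each 2-simplex [p,q,r] to [q,r] − [p,r] + [p,q]. For instance
  ∂bde = de − be + bd,
  ∂aef = ef − af + ae.
This gives a 12×6 integer matrix of rank 6; reducing to Smith normal form yields diagonal entries (1,1,1,1,1,1).

Reading off H_k = ker ∂_k / im ∂_{k+1}:

  H_0: rank C_0 − rank ∂_1 = 6 − 5 = 1, and the invariant factors of ∂_1 are all 1, so H_0 ≅ Z.
  H_1: rank ker ∂_1 − rank ∂_2 = (12 − 5) − 6 = 1, and the invariant factors of ∂_2 are all 1, so H_1 ≅ Z.
  H_2: rank ker ∂_2 − rank ∂_3 = (6 − 6) − 0 = 0, and there is no ∂_3, so H_2 ≅ 0.

As a check, the Euler characteristic is 6 − 12 + 6 = 0, which agrees with 1 − 1 + 0 = 0.

Hence the Betti numbers are b_0 = 1, b_1 = 1, b_2 = 0.

b_0 = 1, b_1 = 1, b_2 = 0.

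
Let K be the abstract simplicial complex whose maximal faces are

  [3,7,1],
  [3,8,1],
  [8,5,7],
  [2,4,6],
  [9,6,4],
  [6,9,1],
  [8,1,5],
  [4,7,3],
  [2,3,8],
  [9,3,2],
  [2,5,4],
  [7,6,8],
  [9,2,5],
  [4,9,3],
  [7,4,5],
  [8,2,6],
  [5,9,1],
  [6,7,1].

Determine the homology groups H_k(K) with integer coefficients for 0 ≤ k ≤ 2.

Fix the vertex order 1 < 2 < 3 < 4 < 5 < 6 < 7 < 8 < 9 and write every simplex with vertices in increasing order. Then dim K = 2 and the simplices of K are:

  0-simplices (9): [1], [2], [3], [4], [5], [6], [7], [8], [9]
  1-simplices (27): (27 of them)
  2-simplices (18): [1,3,7], [1,3,8], [1,5,8], [1,5,9], [1,6,7], [1,6,9], [2,3,8], [2,3,9], [2,4,5], [2,4,6], [2,5,9], [2,6,8], [3,4,7], [3,4,9], [4,5,7], [4,6,9], [5,7,8], [6,7,8]

Hence C_0 ≅ Z^9, C_1 ≅ Z^27, C_2 ≅ Z^18.

The boundary map ∂_1: C_1 → C_0 maps an edge to its endpoints' difference, ∂[p,q] = q − p. For instance
  ∂[5,8] = [8] − [5].
The resulting 9×27 matrix has rank 8, and its Smith normal form has invariant factors (1,1,1,1,1,1,1,1).

Boundary ∂_2: C_2 → C_1 sends each 2-simplex [p,q,r] to [q,r] − [p,r] + [p,q]. For instance
  ∂[1,5,9] = [5,9] − [1,9] + [1,5],
  ∂[4,6,9] = [6,9] − [4,9] + [4,6].
This gives a 27×18 integer matrix of rank 18; reducing to Smith normal form yields diagonal entries (1,1,1,1,1,1,1,1,1,1,1,1,1,1,1,1,1,2).

Reading off H_k = ker ∂_k / im ∂_{k+1}:

  H_0: rank C_0 − rank ∂_1 = 9 − 8 = 1, and the invariant factors of ∂_1 are all 1, so H_0 = Z.
  H_1: rank ker ∂_1 − rank ∂_2 = (27 − 8) − 18 = 1, and ∂_2 has invariant factor 2 > 1, so H_1 = Z ⊕ Z_2.
  H_2: rank ker ∂_2 − rank ∂_3 = (18 − 18) − 0 = 0, and there is no ∂_3, so H_2 = 0.

H_0 ≅ Z,  H_1 ≅ Z ⊕ Z_2,  H_2 = 0.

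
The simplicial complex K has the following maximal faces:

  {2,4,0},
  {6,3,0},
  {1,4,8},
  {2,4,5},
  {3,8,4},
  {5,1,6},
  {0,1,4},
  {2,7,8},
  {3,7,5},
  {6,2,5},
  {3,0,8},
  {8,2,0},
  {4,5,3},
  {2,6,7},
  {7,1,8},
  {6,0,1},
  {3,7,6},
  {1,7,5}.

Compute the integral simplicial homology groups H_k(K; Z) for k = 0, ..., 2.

H_0 = Z,  H_1 = Z ⊕ Z/2Z,  H_2 = 0.

Order the vertices as 0 < 1 < 2 < 3 < 4 < 5 < 6 < 7 < 8. Listing each simplex with vertices in this order, K has dimension 2 with simplices:

  0-simplices (9): [0], [1], [2], [3], [4], [5], [6], [7], [8]
  1-simplices (27): (27 of them)
  2-simplices (18): [0,1,4], [0,1,6], [0,2,4], [0,2,8], [0,3,6], [0,3,8], [1,4,8], [1,5,6], [1,5,7], [1,7,8], [2,4,5], [2,5,6], [2,6,7], [2,7,8], [3,4,5], [3,4,8], [3,5,7], [3,6,7]

giving chain groups C_0 ≅ Z^9, C_1 ≅ Z^27, C_2 ≅ Z^18.

The boundary map ∂_1: C_1 → C_0 is given by ∂[p,q] = [q] − [p]. For instance
  ∂[2,5] = [5] − [2].
The 9×27 boundary matrix has rank 8 and Smith normal form diag(1,1,1,1,1,1,1,1).

∂_2: C_2 → C_1 maps a triangle to the signed sum of its edges. For instance
  ∂[3,4,5] = [4,5] − [3,5] + [3,4],
  ∂[0,1,4] = [1,4] − [0,4] + [0,1].
The resulting 27×18 matrix has rank 18, and its Smith normal form has invariant factors (1,1,1,1,1,1,1,1,1,1,1,1,1,1,1,1,1,2).

Now H_k = ker ∂_k / im ∂_{k+1}, so:

  H_0: rank C_0 − rank ∂_1 = 9 − 8 = 1, and the invariant factors of ∂_1 are all 1, so H_0 = Z.
  H_1: rank ker ∂_1 − rank ∂_2 = (27 − 8) − 18 = 1, and ∂_2 has invariant factor 2 > 1, so H_1 = Z ⊕ Z/2Z.
  H_2: rank ker ∂_2 − rank ∂_3 = (18 − 18) − 0 = 0, and there is no ∂_3, so H_2 = 0.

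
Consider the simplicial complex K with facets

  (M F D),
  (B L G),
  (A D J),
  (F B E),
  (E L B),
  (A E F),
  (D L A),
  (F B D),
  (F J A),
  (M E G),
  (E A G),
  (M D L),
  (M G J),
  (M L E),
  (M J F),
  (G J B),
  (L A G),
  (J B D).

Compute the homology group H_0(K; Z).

H_0 = Z.

Take the total order A < B < D < E < F < G < J < L < M on the vertex set. Then K (dimension 2) consists of the simplices:

  0-simplices (9): A, B, D, E, F, G, J, L, M
  1-simplices (27): AD, AE, AF, AG, AJ, AL, BD, BE, BF, BG, BJ, BL, DF, DJ, DL, DM, EF, EG, EL, EM, FJ, FM, GJ, GL, GM, JM, LM
  2-simplices (18): ADJ, ADL, AEF, AEG, AFJ, AGL, BDF, BDJ, BEF, BEL, BGJ, BGL, DFM, DLM, EGM, ELM, FJM, GJM

so the chain groups are C_0 ≅ Z^9, C_1 ≅ Z^27, C_2 ≅ Z^18.

∂_1: C_1 → C_0 is given by ∂[p,q] = [q] − [p].
The resulting 9×27 matrix has rank 8, and its Smith normal form has invariant factors (1,1,1,1,1,1,1,1).

∂_2: C_2 → C_1 acts by ∂[p,q,r] = [q,r] − [p,r] + [p,q]. For instance
  ∂AEF = EF − AF + AE,
  ∂BGJ = GJ − BJ + BG.
The 27×18 boundary matrix has rank 18 and Smith normal form diag(1,1,1,1,1,1,1,1,1,1,1,1,1,1,1,1,1,2).

Computing H_k = (kernel of ∂_k) / (image of ∂_{k+1}):

  H_0: rank C_0 − rank ∂_1 = 9 − 8 = 1, and the invariant factors of ∂_1 are all 1, so H_0 = Z.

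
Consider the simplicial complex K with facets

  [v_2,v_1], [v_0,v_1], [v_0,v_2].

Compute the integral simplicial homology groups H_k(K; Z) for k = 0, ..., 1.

H_0 ≅ Z,  H_1 ≅ Z.

Order the vertices as v_0 < v_1 < v_2. Listing each simplex with vertices in this order, K has dimension 1 with simplices:

  0-simplices (3): [v_0], [v_1], [v_2]
  1-simplices (3): [v_0,v_1], [v_0,v_2], [v_1,v_2]

giving chain groups C_0 ≅ Z^3, C_1 ≅ Z^3.

The boundary map ∂_1: C_1 → C_0 is given by ∂[p,q] = [q] − [p]. For instance
  ∂[v_0,v_2] = [v_2] − [v_0].
The 3×3 boundary matrix has rank 2 and Smith normal form diag(1,1).

Reading off H_k = ker ∂_k / im ∂_{k+1}:

  H_0: rank C_0 − rank ∂_1 = 3 − 2 = 1, and the invariant factors of ∂_1 are all 1, so H_0 = Z.
  H_1: rank ker ∂_1 − rank ∂_2 = (3 − 2) − 0 = 1, and there is no ∂_2, so H_1 = Z.

As a check, the Euler characteristic is 3 − 3 = 0, which agrees with 1 − 1 = 0.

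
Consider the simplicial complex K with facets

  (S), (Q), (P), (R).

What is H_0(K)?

We work with the vertex ordering P < Q < R < S. The simplices of K, each written with vertices in increasing order, are:

  0-simplices (4): P, Q, R, S

so the chain groups are C_0 ≅ Z^4.

Now H_k = ker ∂_k / im ∂_{k+1}, so:

  H_0: rank C_0 − rank ∂_1 = 4 − 0 = 4, and there is no ∂_1, so H_0 ≅ Z^4.

H_0 ≅ Z^4.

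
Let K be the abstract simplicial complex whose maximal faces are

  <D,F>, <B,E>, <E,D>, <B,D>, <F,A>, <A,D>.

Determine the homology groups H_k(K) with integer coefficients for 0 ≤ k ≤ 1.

H_0 = Z,  H_1 = Z^2.

K has 5 vertices, 6 edges.
rank ∂_0 = 0, rank ∂_1 = 4 ⇒ b_0 = 5 − 0 − 4 = 1; all invariant factors of ∂_1 are 1 so no torsion. So H_0 ≅ Z.
rank ∂_1 = 4, rank ∂_2 = 0 ⇒ b_1 = 6 − 4 − 0 = 2. So H_1 ≅ Z^2.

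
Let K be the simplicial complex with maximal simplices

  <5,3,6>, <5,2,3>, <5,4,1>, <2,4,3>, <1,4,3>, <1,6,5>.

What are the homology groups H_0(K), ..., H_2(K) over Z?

Fix the vertex order 1 < 2 < 3 < 4 < 5 < 6 and write every simplex with vertices in increasing order. Then dim K = 2 and the simplices of K are:

  0-simplices (6): [1], [2], [3], [4], [5], [6]
  1-simplices (12): [1,3], [1,4], [1,5], [1,6], [2,3], [2,4], [2,5], [3,4], [3,5], [3,6], [4,5], [5,6]
  2-simplices (6): [1,3,4], [1,4,5], [1,5,6], [2,3,4], [2,3,5], [3,5,6]

so the chain groups are C_0 ≅ Z^6, C_1 ≅ Z^12, C_2 ≅ Z^6.

∂_1: C_1 → C_0 maps an edge to its endpoints' difference, ∂[p,q] = q − p. For instance
  ∂[1,4] = [4] − [1].
This gives a 6×12 integer matrix of rank 5; reducing to Smith normal form yields diagonal entries (1,1,1,1,1).

Boundary ∂_2: C_2 → C_1 acts by ∂[p,q,r] = [q,r] − [p,r] + [p,q]. For instance
  ∂[1,4,5] = [4,5] − [1,5] + [1,4],
  ∂[2,3,5] = [3,5] − [2,5] + [2,3].
As a 12×6 matrix over Z this has rank 6, with invariant factors (1,1,1,1,1,1).

From H_k ≅ ker(∂_k) / im(∂_{k+1}) we obtain:

  H_0: rank C_0 − rank ∂_1 = 6 − 5 = 1, and the invariant factors of ∂_1 are all 1, so H_0 ≅ Z.
  H_1: rank ker ∂_1 − rank ∂_2 = (12 − 5) − 6 = 1, and the invariant factors of ∂_2 are all 1, so H_1 ≅ Z.
  H_2: rank ker ∂_2 − rank ∂_3 = (6 − 6) − 0 = 0, and there is no ∂_3, so H_2 ≅ 0.

As a check, the Euler characteristic is 6 − 12 + 6 = 0, which agrees with 1 − 1 + 0 = 0.

H_0 ≅ Z,  H_1 ≅ Z,  H_2 = 0.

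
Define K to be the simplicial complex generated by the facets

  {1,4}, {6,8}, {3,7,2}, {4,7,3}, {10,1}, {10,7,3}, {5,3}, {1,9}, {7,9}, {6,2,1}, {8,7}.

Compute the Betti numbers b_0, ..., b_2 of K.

Fix the vertex order 1 < 2 < 3 < 4 < 5 < 6 < 7 < 8 < 9 < 10 and write every simplex with vertices in increasing order. Then dim K = 2 and the simplices of K are:

  0-simplices (10): [1], [2], [3], [4], [5], [6], [7], [8], [9], [10]
  1-simplices (17): [1,2], [1,4], [1,6], [1,9], [1,10], [2,3], [2,6], [2,7], [3,4], [3,5], [3,7], [3,10], [4,7], [6,8], [7,8], [7,9], [7,10]
  2-simplices (4): [1,2,6], [2,3,7], [3,4,7], [3,7,10]

giving chain groups C_0 ≅ Z^10, C_1 ≅ Z^17, C_2 ≅ Z^4.

Boundary ∂_1: C_1 → C_0 is given by ∂[p,q] = [q] − [p].
As a 10×17 matrix over Z this has rank 9, with invariant factors (1,1,1,1,1,1,1,1,1).

The boundary map ∂_2: C_2 → C_1 maps a triangle to the signed sum of its edges. For instance
  ∂[3,7,10] = [7,10] − [3,10] + [3,7],
  ∂[1,2,6] = [2,6] − [1,6] + [1,2].
This gives a 17×4 integer matrix of rank 4; reducing to Smith normal form yields diagonal entries (1,1,1,1).

From H_k ≅ ker(∂_k) / im(∂_{k+1}) we obtain:

  H_0: rank C_0 − rank ∂_1 = 10 − 9 = 1, and the invariant factors of ∂_1 are all 1, so H_0 ≅ Z.
  H_1: rank ker ∂_1 − rank ∂_2 = (17 − 9) − 4 = 4, and the invariant factors of ∂_2 are all 1, so H_1 ≅ Z^4.
  H_2: rank ker ∂_2 − rank ∂_3 = (4 − 4) − 0 = 0, and there is no ∂_3, so H_2 ≅ 0.

Hence the Betti numbers are b_0 = 1, b_1 = 4, b_2 = 0.

b_0 = 1, b_1 = 4, b_2 = 0.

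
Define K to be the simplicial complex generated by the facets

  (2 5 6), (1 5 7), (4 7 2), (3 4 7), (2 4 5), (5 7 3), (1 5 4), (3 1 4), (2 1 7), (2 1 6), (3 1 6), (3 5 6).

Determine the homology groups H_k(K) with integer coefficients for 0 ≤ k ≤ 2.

H_0 = Z,  H_1 = Z/2,  H_2 = 0.

Take the total order 1 < 2 < 3 < 4 < 5 < 6 < 7 on the vertex set. Then K (dimension 2) consists of the simplices:

  0-simplices (7): [1], [2], [3], [4], [5], [6], [7]
  1-simplices (18): [1,2], [1,3], [1,4], [1,5], [1,6], [1,7], [2,4], [2,5], [2,6], [2,7], [3,4], [3,5], [3,6], [3,7], [4,5], [4,7], [5,6], [5,7]
  2-simplices (12): [1,2,6], [1,2,7], [1,3,4], [1,3,6], [1,4,5], [1,5,7], [2,4,5], [2,4,7], [2,5,6], [3,4,7], [3,5,6], [3,5,7]

giving chain groups C_0 ≅ Z^7, C_1 ≅ Z^18, C_2 ≅ Z^12.

The boundary map ∂_1: C_1 → C_0 is given by ∂[p,q] = [q] − [p]. For instance
  ∂[1,4] = [4] − [1].
The resulting 7×18 matrix has rank 6, and its Smith normal form has invariant factors (1,1,1,1,1,1).

Boundary ∂_2: C_2 → C_1 maps a triangle to the signed sum of its edges. For instance
  ∂[1,4,5] = [4,5] − [1,5] + [1,4],
  ∂[2,4,5] = [4,5] − [2,5] + [2,4].
As a 18×12 matrix over Z this has rank 12, with invariant factors (1,1,1,1,1,1,1,1,1,1,1,2).

Computing H_k = (kernel of ∂_k) / (image of ∂_{k+1}):

  H_0: rank C_0 − rank ∂_1 = 7 − 6 = 1, and the invariant factors of ∂_1 are all 1, so H_0 = Z.
  H_1: rank ker ∂_1 − rank ∂_2 = (18 − 6) − 12 = 0, and ∂_2 has invariant factor 2 > 1, so H_1 = Z/2.
  H_2: rank ker ∂_2 − rank ∂_3 = (12 − 12) − 0 = 0, and there is no ∂_3, so H_2 = 0.

(K is a triangulation of the real projective plane RP^2.)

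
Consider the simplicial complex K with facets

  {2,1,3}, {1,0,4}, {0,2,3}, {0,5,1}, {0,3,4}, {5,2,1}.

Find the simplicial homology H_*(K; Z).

H_0 ≅ Z,  H_1 ≅ Z,  H_2 = 0.

Fix the vertex order 0 < 1 < 2 < 3 < 4 < 5 and write every simplex with vertices in increasing order. Then dim K = 2 and the simplices of K are:

  0-simplices (6): [0], [1], [2], [3], [4], [5]
  1-simplices (12): [0,1], [0,2], [0,3], [0,4], [0,5], [1,2], [1,3], [1,4], [1,5], [2,3], [2,5], [3,4]
  2-simplices (6): [0,1,4], [0,1,5], [0,2,3], [0,3,4], [1,2,3], [1,2,5]

Hence C_0 ≅ Z^6, C_1 ≅ Z^12, C_2 ≅ Z^6.

The boundary map ∂_1: C_1 → C_0 is given by ∂[p,q] = [q] − [p]. For instance
  ∂[0,3] = [3] − [0].
This gives a 6×12 integer matrix of rank 5; reducing to Smith normal form yields diagonal entries (1,1,1,1,1).

The boundary map ∂_2: C_2 → C_1 acts by ∂[p,q,r] = [q,r] − [p,r] + [p,q]. For instance
  ∂[1,2,3] = [2,3] − [1,3] + [1,2],
  ∂[1,2,5] = [2,5] − [1,5] + [1,2].
The resulting 12×6 matrix has rank 6, and its Smith normal form has invariant factors (1,1,1,1,1,1).

From H_k ≅ ker(∂_k) / im(∂_{k+1}) we obtain:

  H_0: rank C_0 − rank ∂_1 = 6 − 5 = 1, and the invariant factors of ∂_1 are all 1, so H_0 = Z.
  H_1: rank ker ∂_1 − rank ∂_2 = (12 − 5) − 6 = 1, and the invariant factors of ∂_2 are all 1, so H_1 = Z.
  H_2: rank ker ∂_2 − rank ∂_3 = (6 − 6) − 0 = 0, and there is no ∂_3, so H_2 = 0.

As a check, the Euler characteristic is 6 − 12 + 6 = 0, which agrees with 1 − 1 + 0 = 0.
(K is a triangulation of the cylinder S^1 x I.)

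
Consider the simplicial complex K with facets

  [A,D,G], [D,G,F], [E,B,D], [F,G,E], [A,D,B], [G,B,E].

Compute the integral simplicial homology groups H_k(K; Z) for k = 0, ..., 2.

We work with the vertex ordering A < B < D < E < F < G. The simplices of K, each written with vertices in increasing order, are:

  0-simplices (6): A, B, D, E, F, G
  1-simplices (12): AB, AD, AG, BD, BE, BG, DE, DF, DG, EF, EG, FG
  2-simplices (6): ABD, ADG, BDE, BEG, DFG, EFG

Hence C_0 ≅ Z^6, C_1 ≅ Z^12, C_2 ≅ Z^6.

The boundary map ∂_1: C_1 → C_0 maps an edge to its endpoints' difference, ∂[p,q] = q − p. For instance
  ∂DF = F − D.
This gives a 6×12 integer matrix of rank 5; reducing to Smith normal form yields diagonal entries (1,1,1,1,1).

Boundary ∂_2: C_2 → C_1 sends each 2-simplex [p,q,r] to [q,r] − [p,r] + [p,q]. For instance
  ∂DFG = FG − DG + DF,
  ∂ABD = BD − AD + AB.
This gives a 12×6 integer matrix of rank 6; reducing to Smith normal form yields diagonal entries (1,1,1,1,1,1).

Reading off H_k = ker ∂_k / im ∂_{k+1}:

  H_0: rank C_0 − rank ∂_1 = 6 − 5 = 1, and the invariant factors of ∂_1 are all 1, so H_0 ≅ Z.
  H_1: rank ker ∂_1 − rank ∂_2 = (12 − 5) − 6 = 1, and the invariant factors of ∂_2 are all 1, so H_1 ≅ Z.
  H_2: rank ker ∂_2 − rank ∂_3 = (6 − 6) − 0 = 0, and there is no ∂_3, so H_2 ≅ 0.

(K is a triangulation of the cylinder S^1 x I.)

H_0 = Z,  H_1 = Z,  H_2 = 0.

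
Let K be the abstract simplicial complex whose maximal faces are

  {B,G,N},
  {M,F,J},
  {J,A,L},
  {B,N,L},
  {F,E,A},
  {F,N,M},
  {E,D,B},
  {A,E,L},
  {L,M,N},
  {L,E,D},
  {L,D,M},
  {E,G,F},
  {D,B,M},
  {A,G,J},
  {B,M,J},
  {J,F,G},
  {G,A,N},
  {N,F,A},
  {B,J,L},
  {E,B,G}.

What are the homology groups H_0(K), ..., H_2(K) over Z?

H_0 = Z,  H_1 = Z × Z/2,  H_2 = 0.

Take the total order A < B < D < E < F < G < J < L < M < N on the vertex set. Then K (dimension 2) consists of the simplices:

  0-simplices (10): A, B, D, E, F, G, J, L, M, N
  1-simplices (30): AE, AF, AG, AJ, AL, AN, BD, BE, BG, BJ, BL, BM, BN, DE, DL, DM, EF, EG, EL, FG, FJ, FM, FN, GJ, GN, JL, JM, LM, LN, MN
  2-simplices (20): AEF, AEL, AFN, AGJ, AGN, AJL, BDE, BDM, BEG, BGN, BJL, BJM, BLN, DEL, DLM, EFG, FGJ, FJM, FMN, LMN

Hence C_0 ≅ Z^10, C_1 ≅ Z^30, C_2 ≅ Z^20.

Boundary ∂_1: C_1 → C_0 maps an edge to its endpoints' difference, ∂[p,q] = q − p. For instance
  ∂AN = N − A.
The resulting 10×30 matrix has rank 9, and its Smith normal form has invariant factors (1,1,1,1,1,1,1,1,1).

∂_2: C_2 → C_1 acts by ∂[p,q,r] = [q,r] − [p,r] + [p,q]. For instance
  ∂EFG = FG − EG + EF,
  ∂FJM = JM − FM + FJ.
This gives a 30×20 integer matrix of rank 20; reducing to Smith normal form yields diagonal entries (1,1,1,1,1,1,1,1,1,1,1,1,1,1,1,1,1,1,1,2).

From H_k ≅ ker(∂_k) / im(∂_{k+1}) we obtain:

  H_0: rank C_0 − rank ∂_1 = 10 − 9 = 1, and the invariant factors of ∂_1 are all 1, so H_0 = Z.
  H_1: rank ker ∂_1 − rank ∂_2 = (30 − 9) − 20 = 1, and ∂_2 has invariant factor 2 > 1, so H_1 = Z × Z/2.
  H_2: rank ker ∂_2 − rank ∂_3 = (20 − 20) − 0 = 0, and there is no ∂_3, so H_2 = 0.

(K is a triangulation of the Klein bottle.)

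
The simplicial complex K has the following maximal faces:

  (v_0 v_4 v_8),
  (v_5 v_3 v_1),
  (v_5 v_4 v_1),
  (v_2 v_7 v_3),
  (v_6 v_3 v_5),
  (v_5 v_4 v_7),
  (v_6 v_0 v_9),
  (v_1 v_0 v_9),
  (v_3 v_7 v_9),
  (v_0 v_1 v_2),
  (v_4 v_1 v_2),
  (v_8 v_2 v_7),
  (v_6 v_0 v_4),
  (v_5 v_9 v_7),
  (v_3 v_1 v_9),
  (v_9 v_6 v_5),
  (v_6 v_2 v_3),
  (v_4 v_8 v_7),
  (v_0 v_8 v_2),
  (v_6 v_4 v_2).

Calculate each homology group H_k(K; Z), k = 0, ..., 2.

H_0 ≅ Z,  H_1 ≅ Z × Z/2,  H_2 = 0.

Order the vertices as v_0 < v_1 < v_2 < v_3 < v_4 < v_5 < v_6 < v_7 < v_8 < v_9. Listing each simplex with vertices in this order, K has dimension 2 with simplices:

  0-simplices (10): [v_0], [v_1], [v_2], [v_3], [v_4], [v_5], [v_6], [v_7], [v_8], [v_9]
  1-simplices (30): (30 of them)
  2-simplices (20): (20 of them)

so the chain groups are C_0 ≅ Z^10, C_1 ≅ Z^30, C_2 ≅ Z^20.

Boundary ∂_1: C_1 → C_0 is given by ∂[p,q] = [q] − [p]. For instance
  ∂[v_4,v_5] = [v_5] − [v_4].
The 10×30 boundary matrix has rank 9 and Smith normal form diag(1,1,1,1,1,1,1,1,1).

Boundary ∂_2: C_2 → C_1 sends each 2-simplex [p,q,r] to [q,r] − [p,r] + [p,q]. For instance
  ∂[v_5,v_7,v_9] = [v_7,v_9] − [v_5,v_9] + [v_5,v_7],
  ∂[v_1,v_4,v_5] = [v_4,v_5] − [v_1,v_5] + [v_1,v_4].
The 30×20 boundary matrix has rank 20 and Smith normal form diag(1,1,1,1,1,1,1,1,1,1,1,1,1,1,1,1,1,1,1,2).

Computing H_k = (kernel of ∂_k) / (image of ∂_{k+1}):

  H_0: rank C_0 − rank ∂_1 = 10 − 9 = 1, and the invariant factors of ∂_1 are all 1, so H_0 ≅ Z.
  H_1: rank ker ∂_1 − rank ∂_2 = (30 − 9) − 20 = 1, and ∂_2 has invariant factor 2 > 1, so H_1 ≅ Z × Z/2.
  H_2: rank ker ∂_2 − rank ∂_3 = (20 − 20) − 0 = 0, and there is no ∂_3, so H_2 ≅ 0.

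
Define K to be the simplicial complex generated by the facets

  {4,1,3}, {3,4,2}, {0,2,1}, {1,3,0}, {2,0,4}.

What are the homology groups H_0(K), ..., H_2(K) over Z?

K has 5 vertices, 10 edges, 5 triangles.
rank ∂_0 = 0, rank ∂_1 = 4 ⇒ b_0 = 5 − 0 − 4 = 1; all invariant factors of ∂_1 are 1 so no torsion. So H_0 = Z.
rank ∂_1 = 4, rank ∂_2 = 5 ⇒ b_1 = 10 − 4 − 5 = 1; all invariant factors of ∂_2 are 1 so no torsion. So H_1 = Z.
rank ∂_2 = 5, rank ∂_3 = 0 ⇒ b_2 = 5 − 5 − 0 = 0. So H_2 = 0.

H_0 ≅ Z,  H_1 ≅ Z,  H_2 = 0.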